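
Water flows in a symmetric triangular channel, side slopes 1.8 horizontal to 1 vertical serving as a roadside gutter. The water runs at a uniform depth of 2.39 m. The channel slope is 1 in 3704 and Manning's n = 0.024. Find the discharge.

For a triangular section with side slope z = 1.8: A = zy² = 1.8×2.39² = 10.28 m²; P = 2y√(1+z²) = 2×2.39×2.059 = 9.843 m.
Hydraulic radius R = A/P = 10.28/9.843 = 1.045 m.
Manning's equation: Q = (1/n) A R^(2/3) S^(1/2) = (1/0.024) × 10.28 × 1.045^(2/3) × 0.00027^(1/2) = 7.25 m³/s.

Q = 7.25 m³/s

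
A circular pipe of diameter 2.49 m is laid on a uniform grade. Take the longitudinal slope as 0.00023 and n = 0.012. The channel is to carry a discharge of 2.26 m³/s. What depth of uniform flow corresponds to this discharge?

Manning's equation rearranged: A R^(2/3) = nQ / (1·√S) = 0.012 × 2.26 / (√0.00023) = 1.788.
Try y = 0.935 m: A R^(2/3) = 1.065 — low.
Try y = 1.59 m: A R^(2/3) = 2.618 — high.
Try y = 1.25 m: A R^(2/3) = 1.787 — matches.

y_n = 1.25 m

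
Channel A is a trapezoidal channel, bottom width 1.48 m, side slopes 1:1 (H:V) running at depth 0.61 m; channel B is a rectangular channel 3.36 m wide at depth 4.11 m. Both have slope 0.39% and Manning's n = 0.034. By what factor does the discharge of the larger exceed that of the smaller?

Channel A: With bottom width b = 1.48 m and side slope z = 1: A = (b + zy)y = (1.48 + 1×0.61)×0.61 = 1.275 m²; P = b + 2y√(1+z²) = 1.48 + 2×0.61×1.414 = 3.205 m. Hydraulic radius R = A/P = 1.275/3.205 = 0.3977 m. Q_A = (1/0.034)·1.275·0.3977^(2/3)·√0.0039 = 1.266 m³/s.
Channel B: Flow area A = b·y = 3.36 × 4.11 = 13.81 m². Wetted perimeter P = b + 2y = 3.36 + 2×4.11 = 11.58 m. Hydraulic radius R = A/P = 13.81/11.58 = 1.193 m. Q_B = (1/0.034)·13.81·1.193^(2/3)·√0.0039 = 28.52 m³/s.
The larger discharge is 28.52 m³/s and the smaller is 1.266 m³/s; the ratio is 22.5.

22.5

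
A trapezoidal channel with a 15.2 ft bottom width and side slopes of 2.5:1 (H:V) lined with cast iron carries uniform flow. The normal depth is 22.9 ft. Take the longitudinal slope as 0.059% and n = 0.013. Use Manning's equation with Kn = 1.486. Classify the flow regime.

With bottom width b = 15.2 ft and side slope z = 2.5: A = (b + zy)y = (15.2 + 2.5×22.9)×22.9 = 1659 ft²; P = b + 2y√(1+z²) = 15.2 + 2×22.9×2.693 = 138.5 ft.
Hydraulic radius R = A/P = 1659/138.5 = 11.98 ft.
V = (1.486/n) R^(2/3) √S = (1.486/0.013) × 11.98^(2/3) × √0.00059 = 14.53 ft/s. Hydraulic depth D_h = A/T = 1659/129.7 = 12.79 ft.
Froude number Fr = V/√(g·D_h) = 14.53/√(32.2×12.79) = 0.716, which is less than 1, so the flow is subcritical.

subcritical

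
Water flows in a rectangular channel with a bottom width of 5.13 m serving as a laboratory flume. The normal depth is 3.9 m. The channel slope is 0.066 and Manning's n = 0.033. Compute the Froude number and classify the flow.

Flow area A = b·y = 5.13 × 3.9 = 20.01 m². Wetted perimeter P = b + 2y = 5.13 + 2×3.9 = 12.93 m.
Hydraulic radius R = A/P = 20.01/12.93 = 1.547 m.
V = (1/n) R^(2/3) √S = (1/0.033) × 1.547^(2/3) × √0.066 = 10.41 m/s. Hydraulic depth D_h = A/T = 20.01/5.13 = 3.9 m.
Froude number Fr = V/√(g·D_h) = 10.41/√(9.81×3.9) = 1.68, which is greater than 1, so the flow is supercritical.

supercritical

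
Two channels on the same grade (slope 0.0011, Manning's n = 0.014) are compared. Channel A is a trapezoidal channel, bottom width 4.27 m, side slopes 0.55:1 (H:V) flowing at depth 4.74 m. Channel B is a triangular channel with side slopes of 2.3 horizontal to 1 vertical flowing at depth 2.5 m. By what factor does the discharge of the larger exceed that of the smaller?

Channel A: With bottom width b = 4.27 m and side slope z = 0.55: A = (b + zy)y = (4.27 + 0.55×4.74)×4.74 = 32.6 m²; P = b + 2y√(1+z²) = 4.27 + 2×4.74×1.141 = 15.09 m. Hydraulic radius R = A/P = 32.6/15.09 = 2.16 m. Q_A = (1/0.014)·32.6·2.16^(2/3)·√0.0011 = 129 m³/s.
Channel B: For a triangular section with side slope z = 2.3: A = zy² = 2.3×2.5² = 14.38 m²; P = 2y√(1+z²) = 2×2.5×2.508 = 12.54 m. Hydraulic radius R = A/P = 14.38/12.54 = 1.146 m. Q_B = (1/0.014)·14.38·1.146^(2/3)·√0.0011 = 37.3 m³/s.
The larger discharge is 129 m³/s and the smaller is 37.3 m³/s; the ratio is 3.46.

3.46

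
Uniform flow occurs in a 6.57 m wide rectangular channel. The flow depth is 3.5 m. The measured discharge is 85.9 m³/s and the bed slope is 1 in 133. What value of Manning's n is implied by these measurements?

n = 0.033

Flow area A = b·y = 6.57 × 3.5 = 23 m². Wetted perimeter P = b + 2y = 6.57 + 2×3.5 = 13.57 m.
Hydraulic radius R = A/P = 23/13.57 = 1.695 m.
Rearranging Manning's equation: n = (1/Q) A R^(2/3) S^(1/2) = (1/85.9) × 23 × 1.695^(2/3) × √0.007519 = 0.033.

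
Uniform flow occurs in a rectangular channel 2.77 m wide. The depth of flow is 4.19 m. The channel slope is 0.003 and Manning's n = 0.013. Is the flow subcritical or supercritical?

Flow area A = b·y = 2.77 × 4.19 = 11.61 m². Wetted perimeter P = b + 2y = 2.77 + 2×4.19 = 11.15 m.
Hydraulic radius R = A/P = 11.61/11.15 = 1.041 m.
V = (1/n) R^(2/3) √S = (1/0.013) × 1.041^(2/3) × √0.003 = 4.327 m/s. Hydraulic depth D_h = A/T = 11.61/2.77 = 4.19 m.
Froude number Fr = V/√(g·D_h) = 4.327/√(9.81×4.19) = 0.675, which is less than 1, so the flow is subcritical.

subcritical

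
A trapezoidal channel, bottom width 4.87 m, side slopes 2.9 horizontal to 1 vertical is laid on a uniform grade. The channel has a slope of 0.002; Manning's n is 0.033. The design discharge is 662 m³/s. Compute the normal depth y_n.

Manning's equation rearranged: A R^(2/3) = nQ / (1·√S) = 0.033 × 662 / (√0.002) = 488.5.
At y = 8.69 m: A R^(2/3) = 711.3 — high.
At y = 5.85 m: A R^(2/3) = 273.5 — low.
At y = 7.45 m: A R^(2/3) = 488.7 — matches.

y_n = 7.45 m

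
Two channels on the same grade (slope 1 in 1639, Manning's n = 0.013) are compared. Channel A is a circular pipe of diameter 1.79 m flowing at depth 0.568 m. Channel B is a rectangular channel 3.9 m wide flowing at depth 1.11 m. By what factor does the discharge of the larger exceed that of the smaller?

Channel A: For a circular section of diameter D = 1.79 m at depth y = 0.568 m, the central angle is θ = 2 arccos(1 − 2y/D) = 2.394 rad. Then A = (D²/8)(θ − sin θ) = 0.6862 m² and P = Dθ/2 = 2.142 m. Hydraulic radius R = A/P = 0.6862/2.142 = 0.3203 m. Q_A = (1/0.013)·0.6862·0.3203^(2/3)·√0.0006101 = 0.6104 m³/s.
Channel B: Flow area A = b·y = 3.9 × 1.11 = 4.329 m². Wetted perimeter P = b + 2y = 3.9 + 2×1.11 = 6.12 m. Hydraulic radius R = A/P = 4.329/6.12 = 0.7074 m. Q_B = (1/0.013)·4.329·0.7074^(2/3)·√0.0006101 = 6.53 m³/s.
The larger discharge is 6.53 m³/s and the smaller is 0.6104 m³/s; the ratio is 10.7.

10.7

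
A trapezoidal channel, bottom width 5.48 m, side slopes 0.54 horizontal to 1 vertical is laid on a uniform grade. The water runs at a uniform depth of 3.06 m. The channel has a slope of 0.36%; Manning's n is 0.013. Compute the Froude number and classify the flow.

supercritical

With bottom width b = 5.48 m and side slope z = 0.54: A = (b + zy)y = (5.48 + 0.54×3.06)×3.06 = 21.83 m²; P = b + 2y√(1+z²) = 5.48 + 2×3.06×1.136 = 12.44 m.
Hydraulic radius R = A/P = 21.83/12.44 = 1.755 m.
V = (1/n) R^(2/3) √S = (1/0.013) × 1.755^(2/3) × √0.0036 = 6.715 m/s. Hydraulic depth D_h = A/T = 21.83/8.785 = 2.484 m.
Froude number Fr = V/√(g·D_h) = 6.715/√(9.81×2.484) = 1.36, which is greater than 1, so the flow is supercritical.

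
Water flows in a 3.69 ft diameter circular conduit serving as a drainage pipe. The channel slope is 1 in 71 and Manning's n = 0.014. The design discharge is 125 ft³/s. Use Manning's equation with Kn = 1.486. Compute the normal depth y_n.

Manning's equation rearranged: A R^(2/3) = nQ / (1.486·√S) = 0.014 × 125 / (1.486 × √0.01408) = 9.923.
Trying y = 3.43 ft: A R^(2/3) = 10.9 — over.
Trying y = 2.12 ft: A R^(2/3) = 6.364 — short.
Trying y = 2.96 ft: A R^(2/3) = 9.932 — ≈ 9.923.

y_n = 2.96 ft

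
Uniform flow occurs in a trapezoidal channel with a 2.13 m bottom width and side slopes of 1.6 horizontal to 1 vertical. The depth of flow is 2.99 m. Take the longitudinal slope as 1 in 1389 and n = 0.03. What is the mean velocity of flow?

V = 1.19 m/s

With bottom width b = 2.13 m and side slope z = 1.6: A = (b + zy)y = (2.13 + 1.6×2.99)×2.99 = 20.67 m²; P = b + 2y√(1+z²) = 2.13 + 2×2.99×1.887 = 13.41 m.
Hydraulic radius R = A/P = 20.67/13.41 = 1.541 m.
From Manning's equation, V = (1/n) R^(2/3) S^(1/2) = (1/0.03) × 1.541^(2/3) × 0.0007199^(1/2) = 1.19 m/s.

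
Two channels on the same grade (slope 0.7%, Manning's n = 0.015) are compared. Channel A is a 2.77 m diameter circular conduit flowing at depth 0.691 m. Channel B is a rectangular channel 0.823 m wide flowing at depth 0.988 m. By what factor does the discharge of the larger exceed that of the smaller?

1.8

Channel A: For a circular section of diameter D = 2.77 m at depth y = 0.691 m, the central angle is θ = 2 arccos(1 − 2y/D) = 2.092 rad. Then A = (D²/8)(θ − sin θ) = 1.175 m² and P = Dθ/2 = 2.897 m. Hydraulic radius R = A/P = 1.175/2.897 = 0.4054 m. Q_A = (1/0.015)·1.175·0.4054^(2/3)·√0.007 = 3.589 m³/s.
Channel B: Flow area A = b·y = 0.823 × 0.988 = 0.8131 m². Wetted perimeter P = b + 2y = 0.823 + 2×0.988 = 2.799 m. Hydraulic radius R = A/P = 0.8131/2.799 = 0.2905 m. Q_B = (1/0.015)·0.8131·0.2905^(2/3)·√0.007 = 1.989 m³/s.
The larger discharge is 3.589 m³/s and the smaller is 1.989 m³/s; the ratio is 1.8.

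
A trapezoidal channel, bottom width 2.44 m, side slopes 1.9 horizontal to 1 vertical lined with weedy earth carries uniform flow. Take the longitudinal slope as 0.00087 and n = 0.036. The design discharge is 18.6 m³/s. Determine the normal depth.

Manning's equation rearranged: A R^(2/3) = nQ / (1·√S) = 0.036 × 18.6 / (√0.00087) = 22.7.
Try y = 2.79 m: A R^(2/3) = 28.27 — too large.
Try y = 1.8 m: A R^(2/3) = 10.81 — too small.
Try y = 2.53 m: A R^(2/3) = 22.71 — matches.

y_n = 2.53 m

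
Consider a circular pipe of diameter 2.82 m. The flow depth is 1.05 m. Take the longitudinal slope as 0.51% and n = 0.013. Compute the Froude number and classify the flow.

For a circular section of diameter D = 2.82 m at depth y = 1.05 m, the central angle is θ = 2 arccos(1 − 2y/D) = 2.625 rad. Then A = (D²/8)(θ − sin θ) = 2.119 m² and P = Dθ/2 = 3.702 m.
Hydraulic radius R = A/P = 2.119/3.702 = 0.5724 m.
V = (1/n) R^(2/3) √S = (1/0.013) × 0.5724^(2/3) × √0.0051 = 3.787 m/s. Hydraulic depth D_h = A/T = 2.119/2.727 = 0.7771 m.
Froude number Fr = V/√(g·D_h) = 3.787/√(9.81×0.7771) = 1.37, which is greater than 1, so the flow is supercritical.

supercritical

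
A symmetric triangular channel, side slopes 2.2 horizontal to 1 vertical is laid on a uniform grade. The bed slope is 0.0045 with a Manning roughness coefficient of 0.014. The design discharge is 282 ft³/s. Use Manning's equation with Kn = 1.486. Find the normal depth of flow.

Manning's equation rearranged: A R^(2/3) = nQ / (1.486·√S) = 0.014 × 282 / (1.486 × √0.0045) = 39.61.
Try y = 2.99 ft: A R^(2/3) = 24.15 — too small.
Try y = 4.37 ft: A R^(2/3) = 66.45 — too large.
Try y = 3.6 ft: A R^(2/3) = 39.63 — close enough.

y_n = 3.6 ft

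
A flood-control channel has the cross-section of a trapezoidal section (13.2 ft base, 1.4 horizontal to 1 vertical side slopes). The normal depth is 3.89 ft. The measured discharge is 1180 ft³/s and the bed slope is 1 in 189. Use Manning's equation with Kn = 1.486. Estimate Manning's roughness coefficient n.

n = 0.013

With bottom width b = 13.2 ft and side slope z = 1.4: A = (b + zy)y = (13.2 + 1.4×3.89)×3.89 = 72.53 ft²; P = b + 2y√(1+z²) = 13.2 + 2×3.89×1.72 = 26.59 ft.
Hydraulic radius R = A/P = 72.53/26.59 = 2.728 ft.
Rearranging Manning's equation: n = (1.486/Q) A R^(2/3) S^(1/2) = (1.486/1180) × 72.53 × 2.728^(2/3) × √0.005291 = 0.013.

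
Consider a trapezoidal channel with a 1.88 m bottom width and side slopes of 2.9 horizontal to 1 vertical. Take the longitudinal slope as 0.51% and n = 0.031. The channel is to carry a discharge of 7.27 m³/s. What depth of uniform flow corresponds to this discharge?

y_n = 0.968 m

Manning's equation rearranged: A R^(2/3) = nQ / (1·√S) = 0.031 × 7.27 / (√0.0051) = 3.156.
At y = 1.16 m: A R^(2/3) = 4.686 — high.
At y = 0.731 m: A R^(2/3) = 1.741 — low.
At y = 0.968 m: A R^(2/3) = 3.157 — matches.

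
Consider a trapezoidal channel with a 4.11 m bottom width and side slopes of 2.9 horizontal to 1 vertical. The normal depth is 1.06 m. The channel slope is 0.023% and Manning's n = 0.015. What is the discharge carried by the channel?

Q = 6.17 m³/s

With bottom width b = 4.11 m and side slope z = 2.9: A = (b + zy)y = (4.11 + 2.9×1.06)×1.06 = 7.615 m²; P = b + 2y√(1+z²) = 4.11 + 2×1.06×3.068 = 10.61 m.
Hydraulic radius R = A/P = 7.615/10.61 = 0.7175 m.
Manning's equation: Q = (1/n) A R^(2/3) S^(1/2) = (1/0.015) × 7.615 × 0.7175^(2/3) × 0.00023^(1/2) = 6.17 m³/s.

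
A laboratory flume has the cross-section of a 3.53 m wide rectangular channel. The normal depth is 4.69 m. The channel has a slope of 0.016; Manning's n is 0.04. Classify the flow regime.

subcritical

Flow area A = b·y = 3.53 × 4.69 = 16.56 m². Wetted perimeter P = b + 2y = 3.53 + 2×4.69 = 12.91 m.
Hydraulic radius R = A/P = 16.56/12.91 = 1.282 m.
V = (1/n) R^(2/3) √S = (1/0.04) × 1.282^(2/3) × √0.016 = 3.733 m/s. Hydraulic depth D_h = A/T = 16.56/3.53 = 4.69 m.
Froude number Fr = V/√(g·D_h) = 3.733/√(9.81×4.69) = 0.55, which is less than 1, so the flow is subcritical.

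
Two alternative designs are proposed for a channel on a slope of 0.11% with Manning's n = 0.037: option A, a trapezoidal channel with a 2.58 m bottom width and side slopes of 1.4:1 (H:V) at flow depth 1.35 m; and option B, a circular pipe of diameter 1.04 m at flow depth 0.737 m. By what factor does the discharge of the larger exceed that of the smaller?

Channel A: With bottom width b = 2.58 m and side slope z = 1.4: A = (b + zy)y = (2.58 + 1.4×1.35)×1.35 = 6.035 m²; P = b + 2y√(1+z²) = 2.58 + 2×1.35×1.72 = 7.225 m. Hydraulic radius R = A/P = 6.035/7.225 = 0.8352 m. Q_A = (1/0.037)·6.035·0.8352^(2/3)·√0.0011 = 4.797 m³/s.
Channel B: For a circular section of diameter D = 1.04 m at depth y = 0.737 m, the central angle is θ = 2 arccos(1 − 2y/D) = 4.003 rad. Then A = (D²/8)(θ − sin θ) = 0.6437 m² and P = Dθ/2 = 2.081 m. Hydraulic radius R = A/P = 0.6437/2.081 = 0.3093 m. Q_B = (1/0.037)·0.6437·0.3093^(2/3)·√0.0011 = 0.2639 m³/s.
The larger discharge is 4.797 m³/s and the smaller is 0.2639 m³/s; the ratio is 18.2.

18.2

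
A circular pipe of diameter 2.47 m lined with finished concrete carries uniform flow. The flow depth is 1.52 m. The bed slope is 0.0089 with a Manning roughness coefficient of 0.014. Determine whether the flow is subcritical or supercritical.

supercritical

For a circular section of diameter D = 2.47 m at depth y = 1.52 m, the central angle is θ = 2 arccos(1 − 2y/D) = 3.607 rad. Then A = (D²/8)(θ − sin θ) = 3.093 m² and P = Dθ/2 = 4.455 m.
Hydraulic radius R = A/P = 3.093/4.455 = 0.6944 m.
V = (1/n) R^(2/3) √S = (1/0.014) × 0.6944^(2/3) × √0.0089 = 5.284 m/s. Hydraulic depth D_h = A/T = 3.093/2.403 = 1.287 m.
Froude number Fr = V/√(g·D_h) = 5.284/√(9.81×1.287) = 1.49, which is greater than 1, so the flow is supercritical.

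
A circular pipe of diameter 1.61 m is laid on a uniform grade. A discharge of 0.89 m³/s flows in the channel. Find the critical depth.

At critical depth, Q² T / (g A³) = 1, i.e. A³/T = Q²/g = 0.89²/9.81 = 0.08074.
Try y = 0.369 m: A³/T = 0.03222 — short.
Try y = 0.563 m: A³/T = 0.1662 — over.
Try y = 0.467 m: A³/T = 0.0806 — close enough.

y_c = 0.467 m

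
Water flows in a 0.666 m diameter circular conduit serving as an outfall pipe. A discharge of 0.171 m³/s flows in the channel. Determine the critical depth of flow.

At critical depth, Q² T / (g A³) = 1, i.e. A³/T = Q²/g = 0.171²/9.81 = 0.002981.
Try y = 0.209 m: A³/T = 0.001325 — short.
Try y = 0.294 m: A³/T = 0.004928 — over.
Try y = 0.258 m: A³/T = 0.002985 — matches.

y_c = 0.258 m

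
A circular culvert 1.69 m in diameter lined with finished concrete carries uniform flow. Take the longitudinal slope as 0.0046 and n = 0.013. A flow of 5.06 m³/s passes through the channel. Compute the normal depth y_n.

y_n = 1.11 m

Manning's equation rearranged: A R^(2/3) = nQ / (1·√S) = 0.013 × 5.06 / (√0.0046) = 0.9699.
Trying y = 0.977 m: A R^(2/3) = 0.801 — short.
Trying y = 1.26 m: A R^(2/3) = 1.144 — over.
Trying y = 1.11 m: A R^(2/3) = 0.9696 — matches.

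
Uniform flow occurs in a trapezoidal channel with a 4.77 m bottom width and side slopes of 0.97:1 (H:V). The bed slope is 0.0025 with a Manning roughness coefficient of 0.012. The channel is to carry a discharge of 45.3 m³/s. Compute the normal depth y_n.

Manning's equation rearranged: A R^(2/3) = nQ / (1·√S) = 0.012 × 45.3 / (√0.0025) = 10.87.
Trying y = 1.85 m: A R^(2/3) = 13.89 — over.
Trying y = 1.22 m: A R^(2/3) = 6.716 — short.
Trying y = 1.61 m: A R^(2/3) = 10.87 — close enough.

y_n = 1.61 m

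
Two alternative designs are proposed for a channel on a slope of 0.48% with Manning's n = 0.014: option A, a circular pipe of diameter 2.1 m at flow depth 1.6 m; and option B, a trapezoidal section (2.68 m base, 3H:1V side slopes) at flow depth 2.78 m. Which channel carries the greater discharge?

Channel A: For a circular section of diameter D = 2.1 m at depth y = 1.6 m, the central angle is θ = 2 arccos(1 − 2y/D) = 4.244 rad. Then A = (D²/8)(θ − sin θ) = 2.832 m² and P = Dθ/2 = 4.456 m. Hydraulic radius R = A/P = 2.832/4.456 = 0.6354 m. Q_A = (1/0.014)·2.832·0.6354^(2/3)·√0.0048 = 10.36 m³/s.
Channel B: With bottom width b = 2.68 m and side slope z = 3: A = (b + zy)y = (2.68 + 3×2.78)×2.78 = 30.64 m²; P = b + 2y√(1+z²) = 2.68 + 2×2.78×3.162 = 20.26 m. Hydraulic radius R = A/P = 30.64/20.26 = 1.512 m. Q_B = (1/0.014)·30.64·1.512^(2/3)·√0.0048 = 199.7 m³/s.
Q_A = 10.36 m³/s vs Q_B = 199.7 m³/s, so channel B carries more.

channel B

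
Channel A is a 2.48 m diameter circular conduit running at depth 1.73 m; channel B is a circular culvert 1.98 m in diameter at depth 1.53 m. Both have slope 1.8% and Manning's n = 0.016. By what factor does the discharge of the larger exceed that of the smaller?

Channel A: For a circular section of diameter D = 2.48 m at depth y = 1.73 m, the central angle is θ = 2 arccos(1 − 2y/D) = 3.954 rad. Then A = (D²/8)(θ − sin θ) = 3.598 m² and P = Dθ/2 = 4.903 m. Hydraulic radius R = A/P = 3.598/4.903 = 0.7338 m. Q_A = (1/0.016)·3.598·0.7338^(2/3)·√0.018 = 24.55 m³/s.
Channel B: For a circular section of diameter D = 1.98 m at depth y = 1.53 m, the central angle is θ = 2 arccos(1 − 2y/D) = 4.295 rad. Then A = (D²/8)(θ − sin θ) = 2.553 m² and P = Dθ/2 = 4.253 m. Hydraulic radius R = A/P = 2.553/4.253 = 0.6004 m. Q_B = (1/0.016)·2.553·0.6004^(2/3)·√0.018 = 15.24 m³/s.
The larger discharge is 24.55 m³/s and the smaller is 15.24 m³/s; the ratio is 1.61.

1.61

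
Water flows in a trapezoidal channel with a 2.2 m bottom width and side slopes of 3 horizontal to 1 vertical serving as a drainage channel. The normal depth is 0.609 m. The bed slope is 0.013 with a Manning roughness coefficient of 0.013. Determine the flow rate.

With bottom width b = 2.2 m and side slope z = 3: A = (b + zy)y = (2.2 + 3×0.609)×0.609 = 2.452 m²; P = b + 2y√(1+z²) = 2.2 + 2×0.609×3.162 = 6.052 m.
Hydraulic radius R = A/P = 2.452/6.052 = 0.4053 m.
Manning's equation: Q = (1/n) A R^(2/3) S^(1/2) = (1/0.013) × 2.452 × 0.4053^(2/3) × 0.013^(1/2) = 11.8 m³/s.

Q = 11.8 m³/s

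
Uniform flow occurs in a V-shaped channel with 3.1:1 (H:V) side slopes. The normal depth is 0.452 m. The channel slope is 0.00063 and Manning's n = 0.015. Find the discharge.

Q = 0.38 m³/s

For a triangular section with side slope z = 3.1: A = zy² = 3.1×0.452² = 0.6333 m²; P = 2y√(1+z²) = 2×0.452×3.257 = 2.945 m.
Hydraulic radius R = A/P = 0.6333/2.945 = 0.2151 m.
Manning's equation: Q = (1/n) A R^(2/3) S^(1/2) = (1/0.015) × 0.6333 × 0.2151^(2/3) × 0.00063^(1/2) = 0.38 m³/s.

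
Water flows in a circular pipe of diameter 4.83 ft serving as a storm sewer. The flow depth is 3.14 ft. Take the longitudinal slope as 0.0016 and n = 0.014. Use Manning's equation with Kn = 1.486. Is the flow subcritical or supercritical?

For a circular section of diameter D = 4.83 ft at depth y = 3.14 ft, the central angle is θ = 2 arccos(1 − 2y/D) = 3.751 rad. Then A = (D²/8)(θ − sin θ) = 12.61 ft² and P = Dθ/2 = 9.06 ft.
Hydraulic radius R = A/P = 12.61/9.06 = 1.392 ft.
V = (1.486/n) R^(2/3) √S = (1.486/0.014) × 1.392^(2/3) × √0.0016 = 5.293 ft/s. Hydraulic depth D_h = A/T = 12.61/4.607 = 2.737 ft.
Froude number Fr = V/√(g·D_h) = 5.293/√(32.2×2.737) = 0.564, which is less than 1, so the flow is subcritical.

subcritical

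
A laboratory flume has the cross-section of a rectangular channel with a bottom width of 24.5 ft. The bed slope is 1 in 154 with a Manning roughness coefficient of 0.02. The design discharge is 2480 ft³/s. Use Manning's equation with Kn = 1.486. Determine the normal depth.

y_n = 6.46 ft

Manning's equation rearranged: A R^(2/3) = nQ / (1.486·√S) = 0.02 × 2480 / (1.486 × √0.006494) = 414.2.
Try y = 4.43 ft: A R^(2/3) = 238.3 — short.
Try y = 7.92 ft: A R^(2/3) = 552.9 — over.
Try y = 6.46 ft: A R^(2/3) = 413.9 — matches.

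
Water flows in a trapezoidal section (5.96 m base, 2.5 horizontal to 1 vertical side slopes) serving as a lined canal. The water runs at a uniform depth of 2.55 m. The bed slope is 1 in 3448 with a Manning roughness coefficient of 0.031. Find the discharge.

With bottom width b = 5.96 m and side slope z = 2.5: A = (b + zy)y = (5.96 + 2.5×2.55)×2.55 = 31.45 m²; P = b + 2y√(1+z²) = 5.96 + 2×2.55×2.693 = 19.69 m.
Hydraulic radius R = A/P = 31.45/19.69 = 1.597 m.
Manning's equation: Q = (1/n) A R^(2/3) S^(1/2) = (1/0.031) × 31.45 × 1.597^(2/3) × 0.00029^(1/2) = 23.6 m³/s.

Q = 23.6 m³/s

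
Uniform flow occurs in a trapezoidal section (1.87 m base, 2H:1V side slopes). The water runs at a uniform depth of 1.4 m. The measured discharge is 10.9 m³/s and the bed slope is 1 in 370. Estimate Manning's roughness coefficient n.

n = 0.027

With bottom width b = 1.87 m and side slope z = 2: A = (b + zy)y = (1.87 + 2×1.4)×1.4 = 6.538 m²; P = b + 2y√(1+z²) = 1.87 + 2×1.4×2.236 = 8.131 m.
Hydraulic radius R = A/P = 6.538/8.131 = 0.8041 m.
Rearranging Manning's equation: n = (1/Q) A R^(2/3) S^(1/2) = (1/10.9) × 6.538 × 0.8041^(2/3) × √0.002703 = 0.027.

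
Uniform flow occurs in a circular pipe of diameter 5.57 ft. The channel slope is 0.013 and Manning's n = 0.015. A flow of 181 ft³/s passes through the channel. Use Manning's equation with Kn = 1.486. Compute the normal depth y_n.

y_n = 2.87 ft

Manning's equation rearranged: A R^(2/3) = nQ / (1.486·√S) = 0.015 × 181 / (1.486 × √0.013) = 16.02.
Trying y = 3.36 ft: A R^(2/3) = 20.58 — over.
Trying y = 2.87 ft: A R^(2/3) = 15.98 — ≈ 16.02.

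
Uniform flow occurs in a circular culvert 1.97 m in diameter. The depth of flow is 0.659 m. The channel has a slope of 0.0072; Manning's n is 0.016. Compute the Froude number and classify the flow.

For a circular section of diameter D = 1.97 m at depth y = 0.659 m, the central angle is θ = 2 arccos(1 − 2y/D) = 2.467 rad. Then A = (D²/8)(θ − sin θ) = 0.8937 m² and P = Dθ/2 = 2.43 m.
Hydraulic radius R = A/P = 0.8937/2.43 = 0.3678 m.
V = (1/n) R^(2/3) √S = (1/0.016) × 0.3678^(2/3) × √0.0072 = 2.722 m/s. Hydraulic depth D_h = A/T = 0.8937/1.859 = 0.4808 m.
Froude number Fr = V/√(g·D_h) = 2.722/√(9.81×0.4808) = 1.25, which is greater than 1, so the flow is supercritical.

supercritical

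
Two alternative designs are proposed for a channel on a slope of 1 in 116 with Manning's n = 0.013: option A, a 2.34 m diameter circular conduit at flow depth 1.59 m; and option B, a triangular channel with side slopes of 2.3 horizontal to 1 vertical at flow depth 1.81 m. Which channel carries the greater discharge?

Channel A: For a circular section of diameter D = 2.34 m at depth y = 1.59 m, the central angle is θ = 2 arccos(1 − 2y/D) = 3.876 rad. Then A = (D²/8)(θ − sin θ) = 3.112 m² and P = Dθ/2 = 4.535 m. Hydraulic radius R = A/P = 3.112/4.535 = 0.6861 m. Q_A = (1/0.013)·3.112·0.6861^(2/3)·√0.008621 = 17.29 m³/s.
Channel B: For a triangular section with side slope z = 2.3: A = zy² = 2.3×1.81² = 7.535 m²; P = 2y√(1+z²) = 2×1.81×2.508 = 9.079 m. Hydraulic radius R = A/P = 7.535/9.079 = 0.8299 m. Q_B = (1/0.013)·7.535·0.8299^(2/3)·√0.008621 = 47.53 m³/s.
Q_A = 17.29 m³/s vs Q_B = 47.53 m³/s, so channel B carries more.

channel B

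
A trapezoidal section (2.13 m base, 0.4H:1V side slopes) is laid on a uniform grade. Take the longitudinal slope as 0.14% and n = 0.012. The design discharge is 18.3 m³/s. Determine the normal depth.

y_n = 2.08 m

Manning's equation rearranged: A R^(2/3) = nQ / (1·√S) = 0.012 × 18.3 / (√0.0014) = 5.869.
Trying y = 1.73 m: A R^(2/3) = 4.324 — too small.
Trying y = 2.45 m: A R^(2/3) = 7.764 — too large.
Trying y = 2.08 m: A R^(2/3) = 5.878 — close enough.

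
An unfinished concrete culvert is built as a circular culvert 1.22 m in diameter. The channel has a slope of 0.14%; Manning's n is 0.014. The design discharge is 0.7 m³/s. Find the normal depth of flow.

Manning's equation rearranged: A R^(2/3) = nQ / (1·√S) = 0.014 × 0.7 / (√0.0014) = 0.2619.
At y = 0.685 m: A R^(2/3) = 0.3207 — too large.
At y = 0.606 m: A R^(2/3) = 0.2619 — matches.

y_n = 0.606 m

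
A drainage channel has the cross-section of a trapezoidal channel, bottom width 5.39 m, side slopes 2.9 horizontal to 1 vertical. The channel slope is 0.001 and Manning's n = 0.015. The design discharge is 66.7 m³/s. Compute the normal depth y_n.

y_n = 2.19 m

Manning's equation rearranged: A R^(2/3) = nQ / (1·√S) = 0.015 × 66.7 / (√0.001) = 31.64.
Trying y = 1.74 m: A R^(2/3) = 19.7 — too small.
Trying y = 2.19 m: A R^(2/3) = 31.65 — close enough.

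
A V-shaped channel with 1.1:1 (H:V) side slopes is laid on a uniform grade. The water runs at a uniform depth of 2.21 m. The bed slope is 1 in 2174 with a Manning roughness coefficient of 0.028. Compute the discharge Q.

For a triangular section with side slope z = 1.1: A = zy² = 1.1×2.21² = 5.373 m²; P = 2y√(1+z²) = 2×2.21×1.487 = 6.571 m.
Hydraulic radius R = A/P = 5.373/6.571 = 0.8176 m.
Manning's equation: Q = (1/n) A R^(2/3) S^(1/2) = (1/0.028) × 5.373 × 0.8176^(2/3) × 0.00046^(1/2) = 3.6 m³/s.

Q = 3.6 m³/s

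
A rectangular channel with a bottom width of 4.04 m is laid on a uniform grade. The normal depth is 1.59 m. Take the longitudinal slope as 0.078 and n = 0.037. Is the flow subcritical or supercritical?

Flow area A = b·y = 4.04 × 1.59 = 6.424 m². Wetted perimeter P = b + 2y = 4.04 + 2×1.59 = 7.22 m.
Hydraulic radius R = A/P = 6.424/7.22 = 0.8897 m.
V = (1/n) R^(2/3) √S = (1/0.037) × 0.8897^(2/3) × √0.078 = 6.982 m/s. Hydraulic depth D_h = A/T = 6.424/4.04 = 1.59 m.
Froude number Fr = V/√(g·D_h) = 6.982/√(9.81×1.59) = 1.77, which is greater than 1, so the flow is supercritical.

supercritical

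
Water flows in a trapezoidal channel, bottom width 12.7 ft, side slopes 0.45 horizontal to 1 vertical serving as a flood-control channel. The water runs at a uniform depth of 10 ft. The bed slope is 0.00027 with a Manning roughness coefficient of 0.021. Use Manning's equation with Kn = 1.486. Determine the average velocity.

V = 3.38 ft/s

With bottom width b = 12.7 ft and side slope z = 0.45: A = (b + zy)y = (12.7 + 0.45×10)×10 = 172 ft²; P = b + 2y√(1+z²) = 12.7 + 2×10×1.097 = 34.63 ft.
Hydraulic radius R = A/P = 172/34.63 = 4.967 ft.
From Manning's equation, V = (1.486/n) R^(2/3) S^(1/2) = (1.486/0.021) × 4.967^(2/3) × 0.00027^(1/2) = 3.38 ft/s.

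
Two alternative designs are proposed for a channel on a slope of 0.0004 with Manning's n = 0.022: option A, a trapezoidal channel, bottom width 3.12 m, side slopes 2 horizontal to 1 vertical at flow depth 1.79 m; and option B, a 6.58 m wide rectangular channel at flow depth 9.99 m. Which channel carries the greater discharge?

channel B

Channel A: With bottom width b = 3.12 m and side slope z = 2: A = (b + zy)y = (3.12 + 2×1.79)×1.79 = 11.99 m²; P = b + 2y√(1+z²) = 3.12 + 2×1.79×2.236 = 11.13 m. Hydraulic radius R = A/P = 11.99/11.13 = 1.078 m. Q_A = (1/0.022)·11.99·1.078^(2/3)·√0.0004 = 11.46 m³/s.
Channel B: Flow area A = b·y = 6.58 × 9.99 = 65.73 m². Wetted perimeter P = b + 2y = 6.58 + 2×9.99 = 26.56 m. Hydraulic radius R = A/P = 65.73/26.56 = 2.475 m. Q_B = (1/0.022)·65.73·2.475^(2/3)·√0.0004 = 109.3 m³/s.
Q_A = 11.46 m³/s vs Q_B = 109.3 m³/s, so channel B carries more.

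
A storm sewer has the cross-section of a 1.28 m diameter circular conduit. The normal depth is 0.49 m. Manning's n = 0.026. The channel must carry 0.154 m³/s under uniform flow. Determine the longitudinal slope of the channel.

For a circular section of diameter D = 1.28 m at depth y = 0.49 m, the central angle is θ = 2 arccos(1 − 2y/D) = 2.668 rad. Then A = (D²/8)(θ − sin θ) = 0.4532 m² and P = Dθ/2 = 1.708 m.
Hydraulic radius R = A/P = 0.4532/1.708 = 0.2654 m.
From Manning's equation, S = [nQ / (1 A R^(2/3))]² = [0.026 × 0.154 / (1 × 0.4532 × 0.2654^(2/3))]² = 0.000458.

S = 0.000458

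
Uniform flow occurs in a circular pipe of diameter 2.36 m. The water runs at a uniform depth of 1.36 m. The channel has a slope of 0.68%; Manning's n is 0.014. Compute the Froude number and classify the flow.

supercritical

For a circular section of diameter D = 2.36 m at depth y = 1.36 m, the central angle is θ = 2 arccos(1 − 2y/D) = 3.448 rad. Then A = (D²/8)(θ − sin θ) = 2.61 m² and P = Dθ/2 = 4.068 m.
Hydraulic radius R = A/P = 2.61/4.068 = 0.6416 m.
V = (1/n) R^(2/3) √S = (1/0.014) × 0.6416^(2/3) × √0.0068 = 4.382 m/s. Hydraulic depth D_h = A/T = 2.61/2.332 = 1.119 m.
Froude number Fr = V/√(g·D_h) = 4.382/√(9.81×1.119) = 1.32, which is greater than 1, so the flow is supercritical.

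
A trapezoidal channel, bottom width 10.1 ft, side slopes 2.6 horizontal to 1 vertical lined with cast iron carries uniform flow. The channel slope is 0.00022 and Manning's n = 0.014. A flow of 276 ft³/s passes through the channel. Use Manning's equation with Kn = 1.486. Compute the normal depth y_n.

y_n = 4.28 ft

Manning's equation rearranged: A R^(2/3) = nQ / (1.486·√S) = 0.014 × 276 / (1.486 × √0.00022) = 175.3.
Trying y = 4.68 ft: A R^(2/3) = 211 — high.
Trying y = 4.28 ft: A R^(2/3) = 175.1 — matches.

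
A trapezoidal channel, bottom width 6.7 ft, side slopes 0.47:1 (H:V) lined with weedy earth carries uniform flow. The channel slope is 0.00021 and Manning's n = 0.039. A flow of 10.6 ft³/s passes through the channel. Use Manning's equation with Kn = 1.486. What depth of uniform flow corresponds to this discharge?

y_n = 2.02 ft

Manning's equation rearranged: A R^(2/3) = nQ / (1.486·√S) = 0.039 × 10.6 / (1.486 × √0.00021) = 19.2.
Try y = 1.58 ft: A R^(2/3) = 12.94 — low.
Try y = 2.52 ft: A R^(2/3) = 27.4 — high.
Try y = 2.02 ft: A R^(2/3) = 19.19 — matches.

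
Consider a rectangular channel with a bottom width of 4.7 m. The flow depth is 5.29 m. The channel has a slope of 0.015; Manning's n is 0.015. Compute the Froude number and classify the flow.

Flow area A = b·y = 4.7 × 5.29 = 24.86 m². Wetted perimeter P = b + 2y = 4.7 + 2×5.29 = 15.28 m.
Hydraulic radius R = A/P = 24.86/15.28 = 1.627 m.
V = (1/n) R^(2/3) √S = (1/0.015) × 1.627^(2/3) × √0.015 = 11.3 m/s. Hydraulic depth D_h = A/T = 24.86/4.7 = 5.29 m.
Froude number Fr = V/√(g·D_h) = 11.3/√(9.81×5.29) = 1.57, which is greater than 1, so the flow is supercritical.

supercritical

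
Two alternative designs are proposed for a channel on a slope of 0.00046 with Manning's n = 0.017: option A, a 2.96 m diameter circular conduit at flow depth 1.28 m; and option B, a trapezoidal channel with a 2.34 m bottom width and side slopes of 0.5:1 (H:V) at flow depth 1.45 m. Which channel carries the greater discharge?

Channel A: For a circular section of diameter D = 2.96 m at depth y = 1.28 m, the central angle is θ = 2 arccos(1 − 2y/D) = 2.87 rad. Then A = (D²/8)(θ − sin θ) = 2.85 m² and P = Dθ/2 = 4.248 m. Hydraulic radius R = A/P = 2.85/4.248 = 0.671 m. Q_A = (1/0.017)·2.85·0.671^(2/3)·√0.00046 = 2.756 m³/s.
Channel B: With bottom width b = 2.34 m and side slope z = 0.5: A = (b + zy)y = (2.34 + 0.5×1.45)×1.45 = 4.444 m²; P = b + 2y√(1+z²) = 2.34 + 2×1.45×1.118 = 5.582 m. Hydraulic radius R = A/P = 4.444/5.582 = 0.7961 m. Q_B = (1/0.017)·4.444·0.7961^(2/3)·√0.00046 = 4.816 m³/s.
Q_A = 2.756 m³/s vs Q_B = 4.816 m³/s, so channel B carries more.

channel B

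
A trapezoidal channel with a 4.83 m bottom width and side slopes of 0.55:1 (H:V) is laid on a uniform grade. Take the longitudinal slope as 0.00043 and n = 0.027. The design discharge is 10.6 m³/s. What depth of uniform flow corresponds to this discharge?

y_n = 2 m

Manning's equation rearranged: A R^(2/3) = nQ / (1·√S) = 0.027 × 10.6 / (√0.00043) = 13.8.
Trying y = 2.17 m: A R^(2/3) = 15.86 — high.
Trying y = 1.51 m: A R^(2/3) = 8.733 — low.
Trying y = 2 m: A R^(2/3) = 13.85 — matches.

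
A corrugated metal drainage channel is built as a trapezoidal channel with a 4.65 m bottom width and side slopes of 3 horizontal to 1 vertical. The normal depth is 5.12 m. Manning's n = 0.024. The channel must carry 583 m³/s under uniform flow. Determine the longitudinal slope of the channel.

S = 0.0048

With bottom width b = 4.65 m and side slope z = 3: A = (b + zy)y = (4.65 + 3×5.12)×5.12 = 102.5 m²; P = b + 2y√(1+z²) = 4.65 + 2×5.12×3.162 = 37.03 m.
Hydraulic radius R = A/P = 102.5/37.03 = 2.767 m.
From Manning's equation, S = [nQ / (1 A R^(2/3))]² = [0.024 × 583 / (1 × 102.5 × 2.767^(2/3))]² = 0.0048.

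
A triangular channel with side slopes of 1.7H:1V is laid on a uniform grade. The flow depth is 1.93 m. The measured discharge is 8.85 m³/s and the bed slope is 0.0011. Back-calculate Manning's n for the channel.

n = 0.021

For a triangular section with side slope z = 1.7: A = zy² = 1.7×1.93² = 6.332 m²; P = 2y√(1+z²) = 2×1.93×1.972 = 7.613 m.
Hydraulic radius R = A/P = 6.332/7.613 = 0.8318 m.
Rearranging Manning's equation: n = (1/Q) A R^(2/3) S^(1/2) = (1/8.85) × 6.332 × 0.8318^(2/3) × √0.0011 = 0.021.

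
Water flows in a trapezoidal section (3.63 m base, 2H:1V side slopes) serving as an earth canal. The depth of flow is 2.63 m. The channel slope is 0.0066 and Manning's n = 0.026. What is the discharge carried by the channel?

Q = 96.5 m³/s

With bottom width b = 3.63 m and side slope z = 2: A = (b + zy)y = (3.63 + 2×2.63)×2.63 = 23.38 m²; P = b + 2y√(1+z²) = 3.63 + 2×2.63×2.236 = 15.39 m.
Hydraulic radius R = A/P = 23.38/15.39 = 1.519 m.
Manning's equation: Q = (1/n) A R^(2/3) S^(1/2) = (1/0.026) × 23.38 × 1.519^(2/3) × 0.0066^(1/2) = 96.5 m³/s.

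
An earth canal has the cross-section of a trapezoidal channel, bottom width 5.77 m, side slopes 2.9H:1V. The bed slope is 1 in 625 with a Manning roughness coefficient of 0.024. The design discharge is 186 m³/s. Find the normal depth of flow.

y_n = 3.86 m

Manning's equation rearranged: A R^(2/3) = nQ / (1·√S) = 0.024 × 186 / (√0.0016) = 111.6.
Trying y = 2.97 m: A R^(2/3) = 62.75 — too small.
Trying y = 4.59 m: A R^(2/3) = 164.8 — too large.
Trying y = 3.86 m: A R^(2/3) = 111.5 — close enough.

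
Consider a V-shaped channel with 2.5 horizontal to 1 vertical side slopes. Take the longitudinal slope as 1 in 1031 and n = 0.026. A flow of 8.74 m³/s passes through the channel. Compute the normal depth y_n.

y_n = 1.81 m

Manning's equation rearranged: A R^(2/3) = nQ / (1·√S) = 0.026 × 8.74 / (√0.0009699) = 7.296.
Trying y = 2.16 m: A R^(2/3) = 11.69 — high.
Trying y = 1.3 m: A R^(2/3) = 3.017 — low.
Trying y = 1.81 m: A R^(2/3) = 7.293 — close enough.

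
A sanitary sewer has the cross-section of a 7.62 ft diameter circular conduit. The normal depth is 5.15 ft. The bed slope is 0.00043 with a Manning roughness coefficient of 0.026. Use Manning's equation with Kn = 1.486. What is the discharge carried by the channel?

Q = 66.3 ft³/s

For a circular section of diameter D = 7.62 ft at depth y = 5.15 ft, the central angle is θ = 2 arccos(1 − 2y/D) = 3.86 rad. Then A = (D²/8)(θ − sin θ) = 32.8 ft² and P = Dθ/2 = 14.71 ft.
Hydraulic radius R = A/P = 32.8/14.71 = 2.23 ft.
Manning's equation: Q = (1.486/n) A R^(2/3) S^(1/2) = (1.486/0.026) × 32.8 × 2.23^(2/3) × 0.00043^(1/2) = 66.3 ft³/s.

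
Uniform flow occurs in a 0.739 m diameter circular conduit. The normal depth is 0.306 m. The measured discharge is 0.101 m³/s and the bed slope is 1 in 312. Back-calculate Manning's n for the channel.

For a circular section of diameter D = 0.739 m at depth y = 0.306 m, the central angle is θ = 2 arccos(1 − 2y/D) = 2.796 rad. Then A = (D²/8)(θ − sin θ) = 0.1678 m² and P = Dθ/2 = 1.033 m.
Hydraulic radius R = A/P = 0.1678/1.033 = 0.1624 m.
Rearranging Manning's equation: n = (1/Q) A R^(2/3) S^(1/2) = (1/0.101) × 0.1678 × 0.1624^(2/3) × √0.003205 = 0.028.

n = 0.028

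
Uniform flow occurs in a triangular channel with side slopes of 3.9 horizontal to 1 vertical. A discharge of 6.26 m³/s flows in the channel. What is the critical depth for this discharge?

y_c = 0.879 m

At critical depth, Q² T / (g A³) = 1, i.e. A³/T = Q²/g = 6.26²/9.81 = 3.995.
At y = 0.76 m: A³/T = 1.928 — short.
At y = 1.05 m: A³/T = 9.706 — over.
At y = 0.879 m: A³/T = 3.991 — close enough.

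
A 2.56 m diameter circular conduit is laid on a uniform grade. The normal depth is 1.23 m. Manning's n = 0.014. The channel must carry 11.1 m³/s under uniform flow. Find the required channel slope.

For a circular section of diameter D = 2.56 m at depth y = 1.23 m, the central angle is θ = 2 arccos(1 − 2y/D) = 3.063 rad. Then A = (D²/8)(θ − sin θ) = 2.446 m² and P = Dθ/2 = 3.921 m.
Hydraulic radius R = A/P = 2.446/3.921 = 0.6237 m.
From Manning's equation, S = [nQ / (1 A R^(2/3))]² = [0.014 × 11.1 / (1 × 2.446 × 0.6237^(2/3))]² = 0.00758.

S = 0.00758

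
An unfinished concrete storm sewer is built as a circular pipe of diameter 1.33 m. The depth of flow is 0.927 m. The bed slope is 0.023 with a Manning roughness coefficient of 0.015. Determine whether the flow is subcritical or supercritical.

For a circular section of diameter D = 1.33 m at depth y = 0.927 m, the central angle is θ = 2 arccos(1 − 2y/D) = 3.952 rad. Then A = (D²/8)(θ − sin θ) = 1.034 m² and P = Dθ/2 = 2.628 m.
Hydraulic radius R = A/P = 1.034/2.628 = 0.3934 m.
V = (1/n) R^(2/3) √S = (1/0.015) × 0.3934^(2/3) × √0.023 = 5.429 m/s. Hydraulic depth D_h = A/T = 1.034/1.222 = 0.8458 m.
Froude number Fr = V/√(g·D_h) = 5.429/√(9.81×0.8458) = 1.88, which is greater than 1, so the flow is supercritical.

supercritical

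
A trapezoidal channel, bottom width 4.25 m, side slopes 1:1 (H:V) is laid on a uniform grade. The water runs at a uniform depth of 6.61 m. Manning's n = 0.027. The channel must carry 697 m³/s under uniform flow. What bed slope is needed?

S = 0.015

With bottom width b = 4.25 m and side slope z = 1: A = (b + zy)y = (4.25 + 1×6.61)×6.61 = 71.78 m²; P = b + 2y√(1+z²) = 4.25 + 2×6.61×1.414 = 22.95 m.
Hydraulic radius R = A/P = 71.78/22.95 = 3.128 m.
From Manning's equation, S = [nQ / (1 A R^(2/3))]² = [0.027 × 697 / (1 × 71.78 × 3.128^(2/3))]² = 0.015.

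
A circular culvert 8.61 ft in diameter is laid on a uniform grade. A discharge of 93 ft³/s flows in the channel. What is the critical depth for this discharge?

y_c = 2.33 ft

At critical depth, Q² T / (g A³) = 1, i.e. A³/T = Q²/g = 93²/32.2 = 268.6.
At y = 1.72 ft: A³/T = 82.33 — short.
At y = 2.83 ft: A³/T = 572.2 — over.
At y = 2.33 ft: A³/T = 269.3 — close enough.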